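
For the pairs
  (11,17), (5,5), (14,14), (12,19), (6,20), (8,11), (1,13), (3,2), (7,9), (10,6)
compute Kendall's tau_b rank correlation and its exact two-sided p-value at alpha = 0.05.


Step 1: Enumerate the 45 unordered pairs (i,j) with i<j and classify each by sign(x_j-x_i) * sign(y_j-y_i).
  (1,2):dx=-6,dy=-12->C; (1,3):dx=+3,dy=-3->D; (1,4):dx=+1,dy=+2->C; (1,5):dx=-5,dy=+3->D
  (1,6):dx=-3,dy=-6->C; (1,7):dx=-10,dy=-4->C; (1,8):dx=-8,dy=-15->C; (1,9):dx=-4,dy=-8->C
  (1,10):dx=-1,dy=-11->C; (2,3):dx=+9,dy=+9->C; (2,4):dx=+7,dy=+14->C; (2,5):dx=+1,dy=+15->C
  (2,6):dx=+3,dy=+6->C; (2,7):dx=-4,dy=+8->D; (2,8):dx=-2,dy=-3->C; (2,9):dx=+2,dy=+4->C
  (2,10):dx=+5,dy=+1->C; (3,4):dx=-2,dy=+5->D; (3,5):dx=-8,dy=+6->D; (3,6):dx=-6,dy=-3->C
  (3,7):dx=-13,dy=-1->C; (3,8):dx=-11,dy=-12->C; (3,9):dx=-7,dy=-5->C; (3,10):dx=-4,dy=-8->C
  (4,5):dx=-6,dy=+1->D; (4,6):dx=-4,dy=-8->C; (4,7):dx=-11,dy=-6->C; (4,8):dx=-9,dy=-17->C
  (4,9):dx=-5,dy=-10->C; (4,10):dx=-2,dy=-13->C; (5,6):dx=+2,dy=-9->D; (5,7):dx=-5,dy=-7->C
  (5,8):dx=-3,dy=-18->C; (5,9):dx=+1,dy=-11->D; (5,10):dx=+4,dy=-14->D; (6,7):dx=-7,dy=+2->D
  (6,8):dx=-5,dy=-9->C; (6,9):dx=-1,dy=-2->C; (6,10):dx=+2,dy=-5->D; (7,8):dx=+2,dy=-11->D
  (7,9):dx=+6,dy=-4->D; (7,10):dx=+9,dy=-7->D; (8,9):dx=+4,dy=+7->C; (8,10):dx=+7,dy=+4->C
  (9,10):dx=+3,dy=-3->D
Step 2: C = 30, D = 15, total pairs = 45.
Step 3: tau = (C - D)/(n(n-1)/2) = (30 - 15)/45 = 0.333333.
Step 4: Exact two-sided p-value (enumerate n! = 3628800 permutations of y under H0): p = 0.216373.
Step 5: alpha = 0.05. fail to reject H0.

tau_b = 0.3333 (C=30, D=15), p = 0.216373, fail to reject H0.


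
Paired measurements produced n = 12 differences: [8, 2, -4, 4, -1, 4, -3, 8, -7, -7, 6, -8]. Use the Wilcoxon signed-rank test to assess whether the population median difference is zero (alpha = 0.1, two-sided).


Step 1: Drop any zero differences (none here) and take |d_i|.
|d| = [8, 2, 4, 4, 1, 4, 3, 8, 7, 7, 6, 8]
Step 2: Midrank |d_i| (ties get averaged ranks).
ranks: |8|->11, |2|->2, |4|->5, |4|->5, |1|->1, |4|->5, |3|->3, |8|->11, |7|->8.5, |7|->8.5, |6|->7, |8|->11
Step 3: Attach original signs; sum ranks with positive sign and with negative sign.
W+ = 11 + 2 + 5 + 5 + 11 + 7 = 41
W- = 5 + 1 + 3 + 8.5 + 8.5 + 11 = 37
(Check: W+ + W- = 78 should equal n(n+1)/2 = 78.)
Step 4: Test statistic W = min(W+, W-) = 37.
Step 5: Ties in |d|, so use the tie-corrected normal approximation.
        E[W] = n(n+1)/4 = 12*13/4 = 39.
        Tie groups: |d|=4 (t=3), |d|=7 (t=2), |d|=8 (t=3); sum(t^3 - t) = 54.
        Var[W] = n(n+1)(2n+1)/24 - sum(t^3-t)/48 = 3900/24 - 54/48 = 161.375.
        z = (W - E[W]) / sqrt(Var[W]) = (37 - 39) / 12.7033 = -0.1574.
        Two-sided p = 2*Phi(z) = 0.874899.
Step 6: alpha = 0.1. fail to reject H0.

W+ = 41, W- = 37, W = min = 37, p = 0.874899, fail to reject H0.


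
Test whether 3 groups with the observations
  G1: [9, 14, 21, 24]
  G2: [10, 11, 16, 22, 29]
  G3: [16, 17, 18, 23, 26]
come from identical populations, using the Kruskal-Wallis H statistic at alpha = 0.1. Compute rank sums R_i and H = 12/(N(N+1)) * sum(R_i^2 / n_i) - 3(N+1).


Step 1: Combine all N = 14 observations and assign midranks.
sorted (value, group, rank): (9,G1,1), (10,G2,2), (11,G2,3), (14,G1,4), (16,G2,5.5), (16,G3,5.5), (17,G3,7), (18,G3,8), (21,G1,9), (22,G2,10), (23,G3,11), (24,G1,12), (26,G3,13), (29,G2,14)
Step 2: Sum ranks within each group.
R_1 = 26 (n_1 = 4)
R_2 = 34.5 (n_2 = 5)
R_3 = 44.5 (n_3 = 5)
Step 3: H = 12/(N(N+1)) * sum(R_i^2/n_i) - 3(N+1)
     = 12/(14*15) * (26^2/4 + 34.5^2/5 + 44.5^2/5) - 3*15
     = 0.057143 * 803.1 - 45
     = 0.891429.
Step 4: Ties present; correction factor C = 1 - 6/(14^3 - 14) = 0.997802. Corrected H = 0.891429 / 0.997802 = 0.893392.
Step 5: Under H0, H ~ chi^2(2); p-value = 0.639738.
Step 6: alpha = 0.1. fail to reject H0.

H = 0.8934, df = 2, p = 0.639738, fail to reject H0.


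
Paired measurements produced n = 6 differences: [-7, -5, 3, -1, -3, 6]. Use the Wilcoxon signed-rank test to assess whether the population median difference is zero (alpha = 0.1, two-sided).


Step 1: Drop any zero differences (none here) and take |d_i|.
|d| = [7, 5, 3, 1, 3, 6]
Step 2: Midrank |d_i| (ties get averaged ranks).
ranks: |7|->6, |5|->4, |3|->2.5, |1|->1, |3|->2.5, |6|->5
Step 3: Attach original signs; sum ranks with positive sign and with negative sign.
W+ = 2.5 + 5 = 7.5
W- = 6 + 4 + 1 + 2.5 = 13.5
(Check: W+ + W- = 21 should equal n(n+1)/2 = 21.)
Step 4: Test statistic W = min(W+, W-) = 7.5.
Step 5: Ties in |d|, so use the tie-corrected normal approximation.
        E[W] = n(n+1)/4 = 6*7/4 = 10.5.
        Tie groups: |d|=3 (t=2); sum(t^3 - t) = 6.
        Var[W] = n(n+1)(2n+1)/24 - sum(t^3-t)/48 = 546/24 - 6/48 = 22.625.
        z = (W - E[W]) / sqrt(Var[W]) = (7.5 - 10.5) / 4.7566 = -0.6307.
        Two-sided p = 2*Phi(z) = 0.528233.
Step 6: alpha = 0.1. fail to reject H0.

W+ = 7.5, W- = 13.5, W = min = 7.5, p = 0.528233, fail to reject H0.


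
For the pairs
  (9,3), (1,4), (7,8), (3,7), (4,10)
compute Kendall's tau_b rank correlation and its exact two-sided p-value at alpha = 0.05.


Step 1: Enumerate the 10 unordered pairs (i,j) with i<j and classify each by sign(x_j-x_i) * sign(y_j-y_i).
  (1,2):dx=-8,dy=+1->D; (1,3):dx=-2,dy=+5->D; (1,4):dx=-6,dy=+4->D; (1,5):dx=-5,dy=+7->D
  (2,3):dx=+6,dy=+4->C; (2,4):dx=+2,dy=+3->C; (2,5):dx=+3,dy=+6->C; (3,4):dx=-4,dy=-1->C
  (3,5):dx=-3,dy=+2->D; (4,5):dx=+1,dy=+3->C
Step 2: C = 5, D = 5, total pairs = 10.
Step 3: tau = (C - D)/(n(n-1)/2) = (5 - 5)/10 = 0.000000.
Step 4: Exact two-sided p-value (enumerate n! = 120 permutations of y under H0): p = 1.000000.
Step 5: alpha = 0.05. fail to reject H0.

tau_b = 0.0000 (C=5, D=5), p = 1.000000, fail to reject H0.


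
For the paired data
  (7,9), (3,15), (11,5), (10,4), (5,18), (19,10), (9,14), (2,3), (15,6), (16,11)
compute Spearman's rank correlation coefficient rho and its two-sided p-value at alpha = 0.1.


Step 1: Rank x and y separately (midranks; no ties here).
rank(x): 7->4, 3->2, 11->7, 10->6, 5->3, 19->10, 9->5, 2->1, 15->8, 16->9
rank(y): 9->5, 15->9, 5->3, 4->2, 18->10, 10->6, 14->8, 3->1, 6->4, 11->7
Step 2: d_i = R_x(i) - R_y(i); compute d_i^2.
  (4-5)^2=1, (2-9)^2=49, (7-3)^2=16, (6-2)^2=16, (3-10)^2=49, (10-6)^2=16, (5-8)^2=9, (1-1)^2=0, (8-4)^2=16, (9-7)^2=4
sum(d^2) = 176.
Step 3: rho = 1 - 6*176 / (10*(10^2 - 1)) = 1 - 1056/990 = -0.066667.
Step 4: Under H0, t = rho * sqrt((n-2)/(1-rho^2)) = -0.1890 ~ t(8).
Step 5: Two-sided p-value from the t-distribution with 8 df = 0.854813.
Step 6: alpha = 0.1. fail to reject H0.

rho = -0.0667, p = 0.854813, fail to reject H0 at alpha = 0.1.


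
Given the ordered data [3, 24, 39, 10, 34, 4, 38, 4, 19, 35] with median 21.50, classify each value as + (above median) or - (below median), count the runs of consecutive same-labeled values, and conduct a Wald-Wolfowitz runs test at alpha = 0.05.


Step 1: Compute median = 21.50; label A = above, B = below.
Labels in order: BAABABABBA  (n_A = 5, n_B = 5)
Step 2: Count runs R = 8.
Step 3: Under H0 (random ordering), E[R] = 2*n_A*n_B/(n_A+n_B) + 1 = 2*5*5/10 + 1 = 6.0000.
        Var[R] = 2*n_A*n_B*(2*n_A*n_B - n_A - n_B) / ((n_A+n_B)^2 * (n_A+n_B-1)) = 2000/900 = 2.2222.
        SD[R] = 1.4907.
Step 4: Continuity-corrected z = (R - 0.5 - E[R]) / SD[R] = (8 - 0.5 - 6.0000) / 1.4907 = 1.0062.
Step 5: Two-sided p-value via normal approximation = 2*(1 - Phi(|z|)) = 0.314305.
Step 6: alpha = 0.05. fail to reject H0.

R = 8, z = 1.0062, p = 0.314305, fail to reject H0.


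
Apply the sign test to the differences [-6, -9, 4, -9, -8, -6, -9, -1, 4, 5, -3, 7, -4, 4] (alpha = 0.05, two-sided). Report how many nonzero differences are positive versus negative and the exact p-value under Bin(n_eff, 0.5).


Step 1: Discard zero differences. Original n = 14; n_eff = number of nonzero differences = 14.
Nonzero differences (with sign): -6, -9, +4, -9, -8, -6, -9, -1, +4, +5, -3, +7, -4, +4
Step 2: Count signs: positive = 5, negative = 9.
Step 3: Under H0: P(positive) = 0.5, so the number of positives S ~ Bin(14, 0.5).
Step 4: Two-sided exact p-value = sum of Bin(14,0.5) probabilities at or below the observed probability = 0.423950.
Step 5: alpha = 0.05. fail to reject H0.

n_eff = 14, pos = 5, neg = 9, p = 0.423950, fail to reject H0.


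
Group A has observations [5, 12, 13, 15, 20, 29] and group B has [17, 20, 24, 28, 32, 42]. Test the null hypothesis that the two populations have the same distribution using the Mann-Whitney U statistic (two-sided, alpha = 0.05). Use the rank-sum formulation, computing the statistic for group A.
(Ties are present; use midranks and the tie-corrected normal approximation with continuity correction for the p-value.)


Step 1: Combine and sort all 12 observations; assign midranks.
sorted (value, group): (5,X), (12,X), (13,X), (15,X), (17,Y), (20,X), (20,Y), (24,Y), (28,Y), (29,X), (32,Y), (42,Y)
ranks: 5->1, 12->2, 13->3, 15->4, 17->5, 20->6.5, 20->6.5, 24->8, 28->9, 29->10, 32->11, 42->12
Step 2: Rank sum for X: R1 = 1 + 2 + 3 + 4 + 6.5 + 10 = 26.5.
Step 3: U_X = R1 - n1(n1+1)/2 = 26.5 - 6*7/2 = 26.5 - 21 = 5.5.
       U_Y = n1*n2 - U_X = 36 - 5.5 = 30.5.
Step 4: Ties are present, so use the tie-corrected normal approximation (with continuity correction) for the p-value.
Step 5: p-value = 0.054241; compare to alpha = 0.05. fail to reject H0.

U_X = 5.5, p = 0.054241, fail to reject H0 at alpha = 0.05.


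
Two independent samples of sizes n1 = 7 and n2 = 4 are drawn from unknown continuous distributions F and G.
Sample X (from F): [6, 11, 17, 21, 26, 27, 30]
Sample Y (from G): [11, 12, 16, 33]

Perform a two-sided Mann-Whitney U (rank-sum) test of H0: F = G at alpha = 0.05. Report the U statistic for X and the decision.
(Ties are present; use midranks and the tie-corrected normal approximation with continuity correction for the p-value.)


Step 1: Combine and sort all 11 observations; assign midranks.
sorted (value, group): (6,X), (11,X), (11,Y), (12,Y), (16,Y), (17,X), (21,X), (26,X), (27,X), (30,X), (33,Y)
ranks: 6->1, 11->2.5, 11->2.5, 12->4, 16->5, 17->6, 21->7, 26->8, 27->9, 30->10, 33->11
Step 2: Rank sum for X: R1 = 1 + 2.5 + 6 + 7 + 8 + 9 + 10 = 43.5.
Step 3: U_X = R1 - n1(n1+1)/2 = 43.5 - 7*8/2 = 43.5 - 28 = 15.5.
       U_Y = n1*n2 - U_X = 28 - 15.5 = 12.5.
Step 4: Ties are present, so use the tie-corrected normal approximation (with continuity correction) for the p-value.
Step 5: p-value = 0.849769; compare to alpha = 0.05. fail to reject H0.

U_X = 15.5, p = 0.849769, fail to reject H0 at alpha = 0.05.


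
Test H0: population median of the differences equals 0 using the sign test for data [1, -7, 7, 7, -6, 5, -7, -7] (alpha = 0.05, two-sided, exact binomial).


Step 1: Discard zero differences. Original n = 8; n_eff = number of nonzero differences = 8.
Nonzero differences (with sign): +1, -7, +7, +7, -6, +5, -7, -7
Step 2: Count signs: positive = 4, negative = 4.
Step 3: Under H0: P(positive) = 0.5, so the number of positives S ~ Bin(8, 0.5).
Step 4: Two-sided exact p-value = sum of Bin(8,0.5) probabilities at or below the observed probability = 1.000000.
Step 5: alpha = 0.05. fail to reject H0.

n_eff = 8, pos = 4, neg = 4, p = 1.000000, fail to reject H0.


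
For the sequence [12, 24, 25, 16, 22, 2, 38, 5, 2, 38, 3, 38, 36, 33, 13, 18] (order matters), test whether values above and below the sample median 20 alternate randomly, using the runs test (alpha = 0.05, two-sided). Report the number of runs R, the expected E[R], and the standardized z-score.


Step 1: Compute median = 20; label A = above, B = below.
Labels in order: BAABABABBABAAABB  (n_A = 8, n_B = 8)
Step 2: Count runs R = 11.
Step 3: Under H0 (random ordering), E[R] = 2*n_A*n_B/(n_A+n_B) + 1 = 2*8*8/16 + 1 = 9.0000.
        Var[R] = 2*n_A*n_B*(2*n_A*n_B - n_A - n_B) / ((n_A+n_B)^2 * (n_A+n_B-1)) = 14336/3840 = 3.7333.
        SD[R] = 1.9322.
Step 4: Continuity-corrected z = (R - 0.5 - E[R]) / SD[R] = (11 - 0.5 - 9.0000) / 1.9322 = 0.7763.
Step 5: Two-sided p-value via normal approximation = 2*(1 - Phi(|z|)) = 0.437558.
Step 6: alpha = 0.05. fail to reject H0.

R = 11, z = 0.7763, p = 0.437558, fail to reject H0.


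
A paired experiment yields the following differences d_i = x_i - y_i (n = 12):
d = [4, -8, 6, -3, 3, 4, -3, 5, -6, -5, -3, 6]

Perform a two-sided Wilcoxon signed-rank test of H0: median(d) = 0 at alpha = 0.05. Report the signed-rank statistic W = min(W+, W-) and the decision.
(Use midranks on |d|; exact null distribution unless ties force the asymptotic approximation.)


Step 1: Drop any zero differences (none here) and take |d_i|.
|d| = [4, 8, 6, 3, 3, 4, 3, 5, 6, 5, 3, 6]
Step 2: Midrank |d_i| (ties get averaged ranks).
ranks: |4|->5.5, |8|->12, |6|->10, |3|->2.5, |3|->2.5, |4|->5.5, |3|->2.5, |5|->7.5, |6|->10, |5|->7.5, |3|->2.5, |6|->10
Step 3: Attach original signs; sum ranks with positive sign and with negative sign.
W+ = 5.5 + 10 + 2.5 + 5.5 + 7.5 + 10 = 41
W- = 12 + 2.5 + 2.5 + 10 + 7.5 + 2.5 = 37
(Check: W+ + W- = 78 should equal n(n+1)/2 = 78.)
Step 4: Test statistic W = min(W+, W-) = 37.
Step 5: Ties in |d|, so use the tie-corrected normal approximation.
        E[W] = n(n+1)/4 = 12*13/4 = 39.
        Tie groups: |d|=3 (t=4), |d|=4 (t=2), |d|=5 (t=2), |d|=6 (t=3); sum(t^3 - t) = 96.
        Var[W] = n(n+1)(2n+1)/24 - sum(t^3-t)/48 = 3900/24 - 96/48 = 160.5.
        z = (W - E[W]) / sqrt(Var[W]) = (37 - 39) / 12.6689 = -0.1579.
        Two-sided p = 2*Phi(z) = 0.874561.
Step 6: alpha = 0.05. fail to reject H0.

W+ = 41, W- = 37, W = min = 37, p = 0.874561, fail to reject H0.


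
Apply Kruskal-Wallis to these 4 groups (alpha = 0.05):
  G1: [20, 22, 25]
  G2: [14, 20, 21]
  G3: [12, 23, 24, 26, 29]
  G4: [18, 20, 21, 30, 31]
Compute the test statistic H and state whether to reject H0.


Step 1: Combine all N = 16 observations and assign midranks.
sorted (value, group, rank): (12,G3,1), (14,G2,2), (18,G4,3), (20,G1,5), (20,G2,5), (20,G4,5), (21,G2,7.5), (21,G4,7.5), (22,G1,9), (23,G3,10), (24,G3,11), (25,G1,12), (26,G3,13), (29,G3,14), (30,G4,15), (31,G4,16)
Step 2: Sum ranks within each group.
R_1 = 26 (n_1 = 3)
R_2 = 14.5 (n_2 = 3)
R_3 = 49 (n_3 = 5)
R_4 = 46.5 (n_4 = 5)
Step 3: H = 12/(N(N+1)) * sum(R_i^2/n_i) - 3(N+1)
     = 12/(16*17) * (26^2/3 + 14.5^2/3 + 49^2/5 + 46.5^2/5) - 3*17
     = 0.044118 * 1208.07 - 51
     = 2.297059.
Step 4: Ties present; correction factor C = 1 - 30/(16^3 - 16) = 0.992647. Corrected H = 2.297059 / 0.992647 = 2.314074.
Step 5: Under H0, H ~ chi^2(3); p-value = 0.509830.
Step 6: alpha = 0.05. fail to reject H0.

H = 2.3141, df = 3, p = 0.509830, fail to reject H0.


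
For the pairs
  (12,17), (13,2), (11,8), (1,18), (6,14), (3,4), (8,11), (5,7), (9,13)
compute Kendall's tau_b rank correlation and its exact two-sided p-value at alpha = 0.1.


Step 1: Enumerate the 36 unordered pairs (i,j) with i<j and classify each by sign(x_j-x_i) * sign(y_j-y_i).
  (1,2):dx=+1,dy=-15->D; (1,3):dx=-1,dy=-9->C; (1,4):dx=-11,dy=+1->D; (1,5):dx=-6,dy=-3->C
  (1,6):dx=-9,dy=-13->C; (1,7):dx=-4,dy=-6->C; (1,8):dx=-7,dy=-10->C; (1,9):dx=-3,dy=-4->C
  (2,3):dx=-2,dy=+6->D; (2,4):dx=-12,dy=+16->D; (2,5):dx=-7,dy=+12->D; (2,6):dx=-10,dy=+2->D
  (2,7):dx=-5,dy=+9->D; (2,8):dx=-8,dy=+5->D; (2,9):dx=-4,dy=+11->D; (3,4):dx=-10,dy=+10->D
  (3,5):dx=-5,dy=+6->D; (3,6):dx=-8,dy=-4->C; (3,7):dx=-3,dy=+3->D; (3,8):dx=-6,dy=-1->C
  (3,9):dx=-2,dy=+5->D; (4,5):dx=+5,dy=-4->D; (4,6):dx=+2,dy=-14->D; (4,7):dx=+7,dy=-7->D
  (4,8):dx=+4,dy=-11->D; (4,9):dx=+8,dy=-5->D; (5,6):dx=-3,dy=-10->C; (5,7):dx=+2,dy=-3->D
  (5,8):dx=-1,dy=-7->C; (5,9):dx=+3,dy=-1->D; (6,7):dx=+5,dy=+7->C; (6,8):dx=+2,dy=+3->C
  (6,9):dx=+6,dy=+9->C; (7,8):dx=-3,dy=-4->C; (7,9):dx=+1,dy=+2->C; (8,9):dx=+4,dy=+6->C
Step 2: C = 16, D = 20, total pairs = 36.
Step 3: tau = (C - D)/(n(n-1)/2) = (16 - 20)/36 = -0.111111.
Step 4: Exact two-sided p-value (enumerate n! = 362880 permutations of y under H0): p = 0.761414.
Step 5: alpha = 0.1. fail to reject H0.

tau_b = -0.1111 (C=16, D=20), p = 0.761414, fail to reject H0.


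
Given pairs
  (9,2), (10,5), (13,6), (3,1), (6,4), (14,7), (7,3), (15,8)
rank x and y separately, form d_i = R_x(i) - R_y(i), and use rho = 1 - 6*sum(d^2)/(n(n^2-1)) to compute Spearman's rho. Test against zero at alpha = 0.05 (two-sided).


Step 1: Rank x and y separately (midranks; no ties here).
rank(x): 9->4, 10->5, 13->6, 3->1, 6->2, 14->7, 7->3, 15->8
rank(y): 2->2, 5->5, 6->6, 1->1, 4->4, 7->7, 3->3, 8->8
Step 2: d_i = R_x(i) - R_y(i); compute d_i^2.
  (4-2)^2=4, (5-5)^2=0, (6-6)^2=0, (1-1)^2=0, (2-4)^2=4, (7-7)^2=0, (3-3)^2=0, (8-8)^2=0
sum(d^2) = 8.
Step 3: rho = 1 - 6*8 / (8*(8^2 - 1)) = 1 - 48/504 = 0.904762.
Step 4: Under H0, t = rho * sqrt((n-2)/(1-rho^2)) = 5.2034 ~ t(6).
Step 5: Two-sided p-value from the t-distribution with 6 df = 0.002008.
Step 6: alpha = 0.05. reject H0.

rho = 0.9048, p = 0.002008, reject H0 at alpha = 0.05.


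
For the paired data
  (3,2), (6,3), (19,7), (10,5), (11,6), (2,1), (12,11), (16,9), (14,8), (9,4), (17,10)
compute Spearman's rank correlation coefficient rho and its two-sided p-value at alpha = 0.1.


Step 1: Rank x and y separately (midranks; no ties here).
rank(x): 3->2, 6->3, 19->11, 10->5, 11->6, 2->1, 12->7, 16->9, 14->8, 9->4, 17->10
rank(y): 2->2, 3->3, 7->7, 5->5, 6->6, 1->1, 11->11, 9->9, 8->8, 4->4, 10->10
Step 2: d_i = R_x(i) - R_y(i); compute d_i^2.
  (2-2)^2=0, (3-3)^2=0, (11-7)^2=16, (5-5)^2=0, (6-6)^2=0, (1-1)^2=0, (7-11)^2=16, (9-9)^2=0, (8-8)^2=0, (4-4)^2=0, (10-10)^2=0
sum(d^2) = 32.
Step 3: rho = 1 - 6*32 / (11*(11^2 - 1)) = 1 - 192/1320 = 0.854545.
Step 4: Under H0, t = rho * sqrt((n-2)/(1-rho^2)) = 4.9360 ~ t(9).
Step 5: Two-sided p-value from the t-distribution with 9 df = 0.000807.
Step 6: alpha = 0.1. reject H0.

rho = 0.8545, p = 0.000807, reject H0 at alpha = 0.1.


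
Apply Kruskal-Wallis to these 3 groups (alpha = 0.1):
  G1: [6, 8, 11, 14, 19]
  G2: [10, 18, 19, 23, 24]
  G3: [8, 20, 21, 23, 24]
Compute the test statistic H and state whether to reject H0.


Step 1: Combine all N = 15 observations and assign midranks.
sorted (value, group, rank): (6,G1,1), (8,G1,2.5), (8,G3,2.5), (10,G2,4), (11,G1,5), (14,G1,6), (18,G2,7), (19,G1,8.5), (19,G2,8.5), (20,G3,10), (21,G3,11), (23,G2,12.5), (23,G3,12.5), (24,G2,14.5), (24,G3,14.5)
Step 2: Sum ranks within each group.
R_1 = 23 (n_1 = 5)
R_2 = 46.5 (n_2 = 5)
R_3 = 50.5 (n_3 = 5)
Step 3: H = 12/(N(N+1)) * sum(R_i^2/n_i) - 3(N+1)
     = 12/(15*16) * (23^2/5 + 46.5^2/5 + 50.5^2/5) - 3*16
     = 0.050000 * 1048.3 - 48
     = 4.415000.
Step 4: Ties present; correction factor C = 1 - 24/(15^3 - 15) = 0.992857. Corrected H = 4.415000 / 0.992857 = 4.446763.
Step 5: Under H0, H ~ chi^2(2); p-value = 0.108242.
Step 6: alpha = 0.1. fail to reject H0.

H = 4.4468, df = 2, p = 0.108242, fail to reject H0.


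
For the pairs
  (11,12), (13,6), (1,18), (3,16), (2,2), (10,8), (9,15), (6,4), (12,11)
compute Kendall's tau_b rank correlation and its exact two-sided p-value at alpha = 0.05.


Step 1: Enumerate the 36 unordered pairs (i,j) with i<j and classify each by sign(x_j-x_i) * sign(y_j-y_i).
  (1,2):dx=+2,dy=-6->D; (1,3):dx=-10,dy=+6->D; (1,4):dx=-8,dy=+4->D; (1,5):dx=-9,dy=-10->C
  (1,6):dx=-1,dy=-4->C; (1,7):dx=-2,dy=+3->D; (1,8):dx=-5,dy=-8->C; (1,9):dx=+1,dy=-1->D
  (2,3):dx=-12,dy=+12->D; (2,4):dx=-10,dy=+10->D; (2,5):dx=-11,dy=-4->C; (2,6):dx=-3,dy=+2->D
  (2,7):dx=-4,dy=+9->D; (2,8):dx=-7,dy=-2->C; (2,9):dx=-1,dy=+5->D; (3,4):dx=+2,dy=-2->D
  (3,5):dx=+1,dy=-16->D; (3,6):dx=+9,dy=-10->D; (3,7):dx=+8,dy=-3->D; (3,8):dx=+5,dy=-14->D
  (3,9):dx=+11,dy=-7->D; (4,5):dx=-1,dy=-14->C; (4,6):dx=+7,dy=-8->D; (4,7):dx=+6,dy=-1->D
  (4,8):dx=+3,dy=-12->D; (4,9):dx=+9,dy=-5->D; (5,6):dx=+8,dy=+6->C; (5,7):dx=+7,dy=+13->C
  (5,8):dx=+4,dy=+2->C; (5,9):dx=+10,dy=+9->C; (6,7):dx=-1,dy=+7->D; (6,8):dx=-4,dy=-4->C
  (6,9):dx=+2,dy=+3->C; (7,8):dx=-3,dy=-11->C; (7,9):dx=+3,dy=-4->D; (8,9):dx=+6,dy=+7->C
Step 2: C = 14, D = 22, total pairs = 36.
Step 3: tau = (C - D)/(n(n-1)/2) = (14 - 22)/36 = -0.222222.
Step 4: Exact two-sided p-value (enumerate n! = 362880 permutations of y under H0): p = 0.476709.
Step 5: alpha = 0.05. fail to reject H0.

tau_b = -0.2222 (C=14, D=22), p = 0.476709, fail to reject H0.


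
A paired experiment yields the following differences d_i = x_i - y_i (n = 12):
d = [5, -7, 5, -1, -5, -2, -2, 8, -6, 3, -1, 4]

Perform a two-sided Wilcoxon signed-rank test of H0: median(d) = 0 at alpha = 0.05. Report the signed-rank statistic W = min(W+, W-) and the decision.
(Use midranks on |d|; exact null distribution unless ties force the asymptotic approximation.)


Step 1: Drop any zero differences (none here) and take |d_i|.
|d| = [5, 7, 5, 1, 5, 2, 2, 8, 6, 3, 1, 4]
Step 2: Midrank |d_i| (ties get averaged ranks).
ranks: |5|->8, |7|->11, |5|->8, |1|->1.5, |5|->8, |2|->3.5, |2|->3.5, |8|->12, |6|->10, |3|->5, |1|->1.5, |4|->6
Step 3: Attach original signs; sum ranks with positive sign and with negative sign.
W+ = 8 + 8 + 12 + 5 + 6 = 39
W- = 11 + 1.5 + 8 + 3.5 + 3.5 + 10 + 1.5 = 39
(Check: W+ + W- = 78 should equal n(n+1)/2 = 78.)
Step 4: Test statistic W = min(W+, W-) = 39.
Step 5: Ties in |d|, so use the tie-corrected normal approximation.
        E[W] = n(n+1)/4 = 12*13/4 = 39.
        Tie groups: |d|=1 (t=2), |d|=2 (t=2), |d|=5 (t=3); sum(t^3 - t) = 36.
        Var[W] = n(n+1)(2n+1)/24 - sum(t^3-t)/48 = 3900/24 - 36/48 = 161.75.
        z = (W - E[W]) / sqrt(Var[W]) = (39 - 39) / 12.7181 = 0.0000.
        Two-sided p = 2*Phi(z) = 1.000000.
Step 6: alpha = 0.05. fail to reject H0.

W+ = 39, W- = 39, W = min = 39, p = 1.000000, fail to reject H0.


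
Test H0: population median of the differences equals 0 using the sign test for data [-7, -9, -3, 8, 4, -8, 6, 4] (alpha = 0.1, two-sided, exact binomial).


Step 1: Discard zero differences. Original n = 8; n_eff = number of nonzero differences = 8.
Nonzero differences (with sign): -7, -9, -3, +8, +4, -8, +6, +4
Step 2: Count signs: positive = 4, negative = 4.
Step 3: Under H0: P(positive) = 0.5, so the number of positives S ~ Bin(8, 0.5).
Step 4: Two-sided exact p-value = sum of Bin(8,0.5) probabilities at or below the observed probability = 1.000000.
Step 5: alpha = 0.1. fail to reject H0.

n_eff = 8, pos = 4, neg = 4, p = 1.000000, fail to reject H0.


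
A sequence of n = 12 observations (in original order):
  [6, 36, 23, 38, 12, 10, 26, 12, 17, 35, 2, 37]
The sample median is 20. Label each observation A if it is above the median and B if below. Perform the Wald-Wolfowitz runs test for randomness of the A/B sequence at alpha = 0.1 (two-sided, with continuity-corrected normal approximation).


Step 1: Compute median = 20; label A = above, B = below.
Labels in order: BAAABBABBABA  (n_A = 6, n_B = 6)
Step 2: Count runs R = 8.
Step 3: Under H0 (random ordering), E[R] = 2*n_A*n_B/(n_A+n_B) + 1 = 2*6*6/12 + 1 = 7.0000.
        Var[R] = 2*n_A*n_B*(2*n_A*n_B - n_A - n_B) / ((n_A+n_B)^2 * (n_A+n_B-1)) = 4320/1584 = 2.7273.
        SD[R] = 1.6514.
Step 4: Continuity-corrected z = (R - 0.5 - E[R]) / SD[R] = (8 - 0.5 - 7.0000) / 1.6514 = 0.3028.
Step 5: Two-sided p-value via normal approximation = 2*(1 - Phi(|z|)) = 0.762069.
Step 6: alpha = 0.1. fail to reject H0.

R = 8, z = 0.3028, p = 0.762069, fail to reject H0.


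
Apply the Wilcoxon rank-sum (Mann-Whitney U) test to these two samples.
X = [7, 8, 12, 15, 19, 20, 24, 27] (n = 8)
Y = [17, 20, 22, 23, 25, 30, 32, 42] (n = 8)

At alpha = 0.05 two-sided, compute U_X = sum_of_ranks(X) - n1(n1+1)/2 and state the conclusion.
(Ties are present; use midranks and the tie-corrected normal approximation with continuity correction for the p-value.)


Step 1: Combine and sort all 16 observations; assign midranks.
sorted (value, group): (7,X), (8,X), (12,X), (15,X), (17,Y), (19,X), (20,X), (20,Y), (22,Y), (23,Y), (24,X), (25,Y), (27,X), (30,Y), (32,Y), (42,Y)
ranks: 7->1, 8->2, 12->3, 15->4, 17->5, 19->6, 20->7.5, 20->7.5, 22->9, 23->10, 24->11, 25->12, 27->13, 30->14, 32->15, 42->16
Step 2: Rank sum for X: R1 = 1 + 2 + 3 + 4 + 6 + 7.5 + 11 + 13 = 47.5.
Step 3: U_X = R1 - n1(n1+1)/2 = 47.5 - 8*9/2 = 47.5 - 36 = 11.5.
       U_Y = n1*n2 - U_X = 64 - 11.5 = 52.5.
Step 4: Ties are present, so use the tie-corrected normal approximation (with continuity correction) for the p-value.
Step 5: p-value = 0.035556; compare to alpha = 0.05. reject H0.

U_X = 11.5, p = 0.035556, reject H0 at alpha = 0.05.


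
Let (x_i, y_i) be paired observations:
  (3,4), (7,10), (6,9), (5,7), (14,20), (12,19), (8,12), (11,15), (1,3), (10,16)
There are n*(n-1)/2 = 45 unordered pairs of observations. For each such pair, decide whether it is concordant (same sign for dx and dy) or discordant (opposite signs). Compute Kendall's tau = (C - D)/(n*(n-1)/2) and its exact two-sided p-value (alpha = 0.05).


Step 1: Enumerate the 45 unordered pairs (i,j) with i<j and classify each by sign(x_j-x_i) * sign(y_j-y_i).
  (1,2):dx=+4,dy=+6->C; (1,3):dx=+3,dy=+5->C; (1,4):dx=+2,dy=+3->C; (1,5):dx=+11,dy=+16->C
  (1,6):dx=+9,dy=+15->C; (1,7):dx=+5,dy=+8->C; (1,8):dx=+8,dy=+11->C; (1,9):dx=-2,dy=-1->C
  (1,10):dx=+7,dy=+12->C; (2,3):dx=-1,dy=-1->C; (2,4):dx=-2,dy=-3->C; (2,5):dx=+7,dy=+10->C
  (2,6):dx=+5,dy=+9->C; (2,7):dx=+1,dy=+2->C; (2,8):dx=+4,dy=+5->C; (2,9):dx=-6,dy=-7->C
  (2,10):dx=+3,dy=+6->C; (3,4):dx=-1,dy=-2->C; (3,5):dx=+8,dy=+11->C; (3,6):dx=+6,dy=+10->C
  (3,7):dx=+2,dy=+3->C; (3,8):dx=+5,dy=+6->C; (3,9):dx=-5,dy=-6->C; (3,10):dx=+4,dy=+7->C
  (4,5):dx=+9,dy=+13->C; (4,6):dx=+7,dy=+12->C; (4,7):dx=+3,dy=+5->C; (4,8):dx=+6,dy=+8->C
  (4,9):dx=-4,dy=-4->C; (4,10):dx=+5,dy=+9->C; (5,6):dx=-2,dy=-1->C; (5,7):dx=-6,dy=-8->C
  (5,8):dx=-3,dy=-5->C; (5,9):dx=-13,dy=-17->C; (5,10):dx=-4,dy=-4->C; (6,7):dx=-4,dy=-7->C
  (6,8):dx=-1,dy=-4->C; (6,9):dx=-11,dy=-16->C; (6,10):dx=-2,dy=-3->C; (7,8):dx=+3,dy=+3->C
  (7,9):dx=-7,dy=-9->C; (7,10):dx=+2,dy=+4->C; (8,9):dx=-10,dy=-12->C; (8,10):dx=-1,dy=+1->D
  (9,10):dx=+9,dy=+13->C
Step 2: C = 44, D = 1, total pairs = 45.
Step 3: tau = (C - D)/(n(n-1)/2) = (44 - 1)/45 = 0.955556.
Step 4: Exact two-sided p-value (enumerate n! = 3628800 permutations of y under H0): p = 0.000006.
Step 5: alpha = 0.05. reject H0.

tau_b = 0.9556 (C=44, D=1), p = 0.000006, reject H0.


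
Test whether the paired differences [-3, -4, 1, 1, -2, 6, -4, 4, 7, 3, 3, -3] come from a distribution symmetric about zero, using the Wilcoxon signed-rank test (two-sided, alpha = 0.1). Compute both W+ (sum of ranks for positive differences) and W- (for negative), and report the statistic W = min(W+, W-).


Step 1: Drop any zero differences (none here) and take |d_i|.
|d| = [3, 4, 1, 1, 2, 6, 4, 4, 7, 3, 3, 3]
Step 2: Midrank |d_i| (ties get averaged ranks).
ranks: |3|->5.5, |4|->9, |1|->1.5, |1|->1.5, |2|->3, |6|->11, |4|->9, |4|->9, |7|->12, |3|->5.5, |3|->5.5, |3|->5.5
Step 3: Attach original signs; sum ranks with positive sign and with negative sign.
W+ = 1.5 + 1.5 + 11 + 9 + 12 + 5.5 + 5.5 = 46
W- = 5.5 + 9 + 3 + 9 + 5.5 = 32
(Check: W+ + W- = 78 should equal n(n+1)/2 = 78.)
Step 4: Test statistic W = min(W+, W-) = 32.
Step 5: Ties in |d|, so use the tie-corrected normal approximation.
        E[W] = n(n+1)/4 = 12*13/4 = 39.
        Tie groups: |d|=1 (t=2), |d|=3 (t=4), |d|=4 (t=3); sum(t^3 - t) = 90.
        Var[W] = n(n+1)(2n+1)/24 - sum(t^3-t)/48 = 3900/24 - 90/48 = 160.625.
        z = (W - E[W]) / sqrt(Var[W]) = (32 - 39) / 12.6738 = -0.5523.
        Two-sided p = 2*Phi(z) = 0.580729.
Step 6: alpha = 0.1. fail to reject H0.

W+ = 46, W- = 32, W = min = 32, p = 0.580729, fail to reject H0.


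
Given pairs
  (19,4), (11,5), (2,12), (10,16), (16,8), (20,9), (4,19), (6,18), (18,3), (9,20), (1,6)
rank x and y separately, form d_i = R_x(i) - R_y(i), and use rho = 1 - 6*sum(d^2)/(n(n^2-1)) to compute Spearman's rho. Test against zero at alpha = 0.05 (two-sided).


Step 1: Rank x and y separately (midranks; no ties here).
rank(x): 19->10, 11->7, 2->2, 10->6, 16->8, 20->11, 4->3, 6->4, 18->9, 9->5, 1->1
rank(y): 4->2, 5->3, 12->7, 16->8, 8->5, 9->6, 19->10, 18->9, 3->1, 20->11, 6->4
Step 2: d_i = R_x(i) - R_y(i); compute d_i^2.
  (10-2)^2=64, (7-3)^2=16, (2-7)^2=25, (6-8)^2=4, (8-5)^2=9, (11-6)^2=25, (3-10)^2=49, (4-9)^2=25, (9-1)^2=64, (5-11)^2=36, (1-4)^2=9
sum(d^2) = 326.
Step 3: rho = 1 - 6*326 / (11*(11^2 - 1)) = 1 - 1956/1320 = -0.481818.
Step 4: Under H0, t = rho * sqrt((n-2)/(1-rho^2)) = -1.6496 ~ t(9).
Step 5: Two-sided p-value from the t-distribution with 9 df = 0.133434.
Step 6: alpha = 0.05. fail to reject H0.

rho = -0.4818, p = 0.133434, fail to reject H0 at alpha = 0.05.


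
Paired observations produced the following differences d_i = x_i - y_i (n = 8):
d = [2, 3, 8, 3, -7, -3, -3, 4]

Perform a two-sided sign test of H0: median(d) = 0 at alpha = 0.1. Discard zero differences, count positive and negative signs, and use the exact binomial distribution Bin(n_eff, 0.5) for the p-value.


Step 1: Discard zero differences. Original n = 8; n_eff = number of nonzero differences = 8.
Nonzero differences (with sign): +2, +3, +8, +3, -7, -3, -3, +4
Step 2: Count signs: positive = 5, negative = 3.
Step 3: Under H0: P(positive) = 0.5, so the number of positives S ~ Bin(8, 0.5).
Step 4: Two-sided exact p-value = sum of Bin(8,0.5) probabilities at or below the observed probability = 0.726562.
Step 5: alpha = 0.1. fail to reject H0.

n_eff = 8, pos = 5, neg = 3, p = 0.726562, fail to reject H0.


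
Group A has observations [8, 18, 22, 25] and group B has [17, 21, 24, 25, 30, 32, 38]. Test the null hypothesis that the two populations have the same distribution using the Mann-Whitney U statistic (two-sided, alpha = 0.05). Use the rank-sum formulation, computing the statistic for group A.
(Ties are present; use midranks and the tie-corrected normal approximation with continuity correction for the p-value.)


Step 1: Combine and sort all 11 observations; assign midranks.
sorted (value, group): (8,X), (17,Y), (18,X), (21,Y), (22,X), (24,Y), (25,X), (25,Y), (30,Y), (32,Y), (38,Y)
ranks: 8->1, 17->2, 18->3, 21->4, 22->5, 24->6, 25->7.5, 25->7.5, 30->9, 32->10, 38->11
Step 2: Rank sum for X: R1 = 1 + 3 + 5 + 7.5 = 16.5.
Step 3: U_X = R1 - n1(n1+1)/2 = 16.5 - 4*5/2 = 16.5 - 10 = 6.5.
       U_Y = n1*n2 - U_X = 28 - 6.5 = 21.5.
Step 4: Ties are present, so use the tie-corrected normal approximation (with continuity correction) for the p-value.
Step 5: p-value = 0.184875; compare to alpha = 0.05. fail to reject H0.

U_X = 6.5, p = 0.184875, fail to reject H0 at alpha = 0.05.


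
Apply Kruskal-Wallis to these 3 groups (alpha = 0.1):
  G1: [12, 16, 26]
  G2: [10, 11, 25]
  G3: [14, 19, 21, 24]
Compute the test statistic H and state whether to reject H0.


Step 1: Combine all N = 10 observations and assign midranks.
sorted (value, group, rank): (10,G2,1), (11,G2,2), (12,G1,3), (14,G3,4), (16,G1,5), (19,G3,6), (21,G3,7), (24,G3,8), (25,G2,9), (26,G1,10)
Step 2: Sum ranks within each group.
R_1 = 18 (n_1 = 3)
R_2 = 12 (n_2 = 3)
R_3 = 25 (n_3 = 4)
Step 3: H = 12/(N(N+1)) * sum(R_i^2/n_i) - 3(N+1)
     = 12/(10*11) * (18^2/3 + 12^2/3 + 25^2/4) - 3*11
     = 0.109091 * 312.25 - 33
     = 1.063636.
Step 4: No ties, so H is used without correction.
Step 5: Under H0, H ~ chi^2(2); p-value = 0.587536.
Step 6: alpha = 0.1. fail to reject H0.

H = 1.0636, df = 2, p = 0.587536, fail to reject H0.


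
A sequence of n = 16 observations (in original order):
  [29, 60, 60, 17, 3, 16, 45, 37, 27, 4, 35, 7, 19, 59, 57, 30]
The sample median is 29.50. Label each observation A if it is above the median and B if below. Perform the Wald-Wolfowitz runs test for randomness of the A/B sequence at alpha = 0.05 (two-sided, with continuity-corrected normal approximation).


Step 1: Compute median = 29.50; label A = above, B = below.
Labels in order: BAABBBAABBABBAAA  (n_A = 8, n_B = 8)
Step 2: Count runs R = 8.
Step 3: Under H0 (random ordering), E[R] = 2*n_A*n_B/(n_A+n_B) + 1 = 2*8*8/16 + 1 = 9.0000.
        Var[R] = 2*n_A*n_B*(2*n_A*n_B - n_A - n_B) / ((n_A+n_B)^2 * (n_A+n_B-1)) = 14336/3840 = 3.7333.
        SD[R] = 1.9322.
Step 4: Continuity-corrected z = (R + 0.5 - E[R]) / SD[R] = (8 + 0.5 - 9.0000) / 1.9322 = -0.2588.
Step 5: Two-sided p-value via normal approximation = 2*(1 - Phi(|z|)) = 0.795809.
Step 6: alpha = 0.05. fail to reject H0.

R = 8, z = -0.2588, p = 0.795809, fail to reject H0.


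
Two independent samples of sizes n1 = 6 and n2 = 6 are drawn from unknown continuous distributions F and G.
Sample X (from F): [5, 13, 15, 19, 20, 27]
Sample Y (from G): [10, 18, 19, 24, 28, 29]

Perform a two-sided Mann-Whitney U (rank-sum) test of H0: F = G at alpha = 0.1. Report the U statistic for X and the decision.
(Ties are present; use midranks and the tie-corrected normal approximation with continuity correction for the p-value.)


Step 1: Combine and sort all 12 observations; assign midranks.
sorted (value, group): (5,X), (10,Y), (13,X), (15,X), (18,Y), (19,X), (19,Y), (20,X), (24,Y), (27,X), (28,Y), (29,Y)
ranks: 5->1, 10->2, 13->3, 15->4, 18->5, 19->6.5, 19->6.5, 20->8, 24->9, 27->10, 28->11, 29->12
Step 2: Rank sum for X: R1 = 1 + 3 + 4 + 6.5 + 8 + 10 = 32.5.
Step 3: U_X = R1 - n1(n1+1)/2 = 32.5 - 6*7/2 = 32.5 - 21 = 11.5.
       U_Y = n1*n2 - U_X = 36 - 11.5 = 24.5.
Step 4: Ties are present, so use the tie-corrected normal approximation (with continuity correction) for the p-value.
Step 5: p-value = 0.335822; compare to alpha = 0.1. fail to reject H0.

U_X = 11.5, p = 0.335822, fail to reject H0 at alpha = 0.1.


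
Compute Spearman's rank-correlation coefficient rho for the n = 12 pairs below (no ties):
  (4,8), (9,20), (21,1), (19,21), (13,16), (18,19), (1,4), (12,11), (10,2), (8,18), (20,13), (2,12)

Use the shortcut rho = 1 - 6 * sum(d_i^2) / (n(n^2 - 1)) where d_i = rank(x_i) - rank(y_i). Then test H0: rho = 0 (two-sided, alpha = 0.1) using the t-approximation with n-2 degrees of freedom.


Step 1: Rank x and y separately (midranks; no ties here).
rank(x): 4->3, 9->5, 21->12, 19->10, 13->8, 18->9, 1->1, 12->7, 10->6, 8->4, 20->11, 2->2
rank(y): 8->4, 20->11, 1->1, 21->12, 16->8, 19->10, 4->3, 11->5, 2->2, 18->9, 13->7, 12->6
Step 2: d_i = R_x(i) - R_y(i); compute d_i^2.
  (3-4)^2=1, (5-11)^2=36, (12-1)^2=121, (10-12)^2=4, (8-8)^2=0, (9-10)^2=1, (1-3)^2=4, (7-5)^2=4, (6-2)^2=16, (4-9)^2=25, (11-7)^2=16, (2-6)^2=16
sum(d^2) = 244.
Step 3: rho = 1 - 6*244 / (12*(12^2 - 1)) = 1 - 1464/1716 = 0.146853.
Step 4: Under H0, t = rho * sqrt((n-2)/(1-rho^2)) = 0.4695 ~ t(10).
Step 5: Two-sided p-value from the t-distribution with 10 df = 0.648796.
Step 6: alpha = 0.1. fail to reject H0.

rho = 0.1469, p = 0.648796, fail to reject H0 at alpha = 0.1.


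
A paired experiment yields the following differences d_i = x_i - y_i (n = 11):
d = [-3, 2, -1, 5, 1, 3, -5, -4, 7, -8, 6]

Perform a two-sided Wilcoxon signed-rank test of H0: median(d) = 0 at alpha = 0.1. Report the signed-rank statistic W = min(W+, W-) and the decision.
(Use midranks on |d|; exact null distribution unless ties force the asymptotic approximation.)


Step 1: Drop any zero differences (none here) and take |d_i|.
|d| = [3, 2, 1, 5, 1, 3, 5, 4, 7, 8, 6]
Step 2: Midrank |d_i| (ties get averaged ranks).
ranks: |3|->4.5, |2|->3, |1|->1.5, |5|->7.5, |1|->1.5, |3|->4.5, |5|->7.5, |4|->6, |7|->10, |8|->11, |6|->9
Step 3: Attach original signs; sum ranks with positive sign and with negative sign.
W+ = 3 + 7.5 + 1.5 + 4.5 + 10 + 9 = 35.5
W- = 4.5 + 1.5 + 7.5 + 6 + 11 = 30.5
(Check: W+ + W- = 66 should equal n(n+1)/2 = 66.)
Step 4: Test statistic W = min(W+, W-) = 30.5.
Step 5: Ties in |d|, so use the tie-corrected normal approximation.
        E[W] = n(n+1)/4 = 11*12/4 = 33.
        Tie groups: |d|=1 (t=2), |d|=3 (t=2), |d|=5 (t=2); sum(t^3 - t) = 18.
        Var[W] = n(n+1)(2n+1)/24 - sum(t^3-t)/48 = 3036/24 - 18/48 = 126.125.
        z = (W - E[W]) / sqrt(Var[W]) = (30.5 - 33) / 11.2305 = -0.2226.
        Two-sided p = 2*Phi(z) = 0.823841.
Step 6: alpha = 0.1. fail to reject H0.

W+ = 35.5, W- = 30.5, W = min = 30.5, p = 0.823841, fail to reject H0.


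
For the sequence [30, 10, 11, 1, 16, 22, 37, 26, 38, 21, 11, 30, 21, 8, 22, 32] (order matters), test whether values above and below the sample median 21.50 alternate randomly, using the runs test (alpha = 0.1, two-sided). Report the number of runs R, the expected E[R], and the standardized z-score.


Step 1: Compute median = 21.50; label A = above, B = below.
Labels in order: ABBBBAAAABBABBAA  (n_A = 8, n_B = 8)
Step 2: Count runs R = 7.
Step 3: Under H0 (random ordering), E[R] = 2*n_A*n_B/(n_A+n_B) + 1 = 2*8*8/16 + 1 = 9.0000.
        Var[R] = 2*n_A*n_B*(2*n_A*n_B - n_A - n_B) / ((n_A+n_B)^2 * (n_A+n_B-1)) = 14336/3840 = 3.7333.
        SD[R] = 1.9322.
Step 4: Continuity-corrected z = (R + 0.5 - E[R]) / SD[R] = (7 + 0.5 - 9.0000) / 1.9322 = -0.7763.
Step 5: Two-sided p-value via normal approximation = 2*(1 - Phi(|z|)) = 0.437558.
Step 6: alpha = 0.1. fail to reject H0.

R = 7, z = -0.7763, p = 0.437558, fail to reject H0.


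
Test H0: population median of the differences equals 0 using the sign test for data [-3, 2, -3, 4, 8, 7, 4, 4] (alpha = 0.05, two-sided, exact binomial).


Step 1: Discard zero differences. Original n = 8; n_eff = number of nonzero differences = 8.
Nonzero differences (with sign): -3, +2, -3, +4, +8, +7, +4, +4
Step 2: Count signs: positive = 6, negative = 2.
Step 3: Under H0: P(positive) = 0.5, so the number of positives S ~ Bin(8, 0.5).
Step 4: Two-sided exact p-value = sum of Bin(8,0.5) probabilities at or below the observed probability = 0.289062.
Step 5: alpha = 0.05. fail to reject H0.

n_eff = 8, pos = 6, neg = 2, p = 0.289062, fail to reject H0.


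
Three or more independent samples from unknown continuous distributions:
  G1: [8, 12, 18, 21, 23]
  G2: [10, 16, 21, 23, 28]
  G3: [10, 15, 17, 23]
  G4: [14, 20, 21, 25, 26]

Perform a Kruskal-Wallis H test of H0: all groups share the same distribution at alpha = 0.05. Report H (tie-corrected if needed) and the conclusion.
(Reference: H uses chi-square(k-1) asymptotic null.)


Step 1: Combine all N = 19 observations and assign midranks.
sorted (value, group, rank): (8,G1,1), (10,G2,2.5), (10,G3,2.5), (12,G1,4), (14,G4,5), (15,G3,6), (16,G2,7), (17,G3,8), (18,G1,9), (20,G4,10), (21,G1,12), (21,G2,12), (21,G4,12), (23,G1,15), (23,G2,15), (23,G3,15), (25,G4,17), (26,G4,18), (28,G2,19)
Step 2: Sum ranks within each group.
R_1 = 41 (n_1 = 5)
R_2 = 55.5 (n_2 = 5)
R_3 = 31.5 (n_3 = 4)
R_4 = 62 (n_4 = 5)
Step 3: H = 12/(N(N+1)) * sum(R_i^2/n_i) - 3(N+1)
     = 12/(19*20) * (41^2/5 + 55.5^2/5 + 31.5^2/4 + 62^2/5) - 3*20
     = 0.031579 * 1969.11 - 60
     = 2.182500.
Step 4: Ties present; correction factor C = 1 - 54/(19^3 - 19) = 0.992105. Corrected H = 2.182500 / 0.992105 = 2.199867.
Step 5: Under H0, H ~ chi^2(3); p-value = 0.531974.
Step 6: alpha = 0.05. fail to reject H0.

H = 2.1999, df = 3, p = 0.531974, fail to reject H0.


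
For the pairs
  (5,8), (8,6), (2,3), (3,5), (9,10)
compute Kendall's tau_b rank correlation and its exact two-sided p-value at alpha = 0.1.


Step 1: Enumerate the 10 unordered pairs (i,j) with i<j and classify each by sign(x_j-x_i) * sign(y_j-y_i).
  (1,2):dx=+3,dy=-2->D; (1,3):dx=-3,dy=-5->C; (1,4):dx=-2,dy=-3->C; (1,5):dx=+4,dy=+2->C
  (2,3):dx=-6,dy=-3->C; (2,4):dx=-5,dy=-1->C; (2,5):dx=+1,dy=+4->C; (3,4):dx=+1,dy=+2->C
  (3,5):dx=+7,dy=+7->C; (4,5):dx=+6,dy=+5->C
Step 2: C = 9, D = 1, total pairs = 10.
Step 3: tau = (C - D)/(n(n-1)/2) = (9 - 1)/10 = 0.800000.
Step 4: Exact two-sided p-value (enumerate n! = 120 permutations of y under H0): p = 0.083333.
Step 5: alpha = 0.1. reject H0.

tau_b = 0.8000 (C=9, D=1), p = 0.083333, reject H0.


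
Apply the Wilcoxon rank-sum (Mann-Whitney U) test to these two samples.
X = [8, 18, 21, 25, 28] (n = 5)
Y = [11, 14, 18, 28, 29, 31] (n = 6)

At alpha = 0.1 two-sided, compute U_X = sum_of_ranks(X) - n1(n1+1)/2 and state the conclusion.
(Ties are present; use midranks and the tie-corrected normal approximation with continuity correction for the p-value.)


Step 1: Combine and sort all 11 observations; assign midranks.
sorted (value, group): (8,X), (11,Y), (14,Y), (18,X), (18,Y), (21,X), (25,X), (28,X), (28,Y), (29,Y), (31,Y)
ranks: 8->1, 11->2, 14->3, 18->4.5, 18->4.5, 21->6, 25->7, 28->8.5, 28->8.5, 29->10, 31->11
Step 2: Rank sum for X: R1 = 1 + 4.5 + 6 + 7 + 8.5 = 27.
Step 3: U_X = R1 - n1(n1+1)/2 = 27 - 5*6/2 = 27 - 15 = 12.
       U_Y = n1*n2 - U_X = 30 - 12 = 18.
Step 4: Ties are present, so use the tie-corrected normal approximation (with continuity correction) for the p-value.
Step 5: p-value = 0.646576; compare to alpha = 0.1. fail to reject H0.

U_X = 12, p = 0.646576, fail to reject H0 at alpha = 0.1.
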